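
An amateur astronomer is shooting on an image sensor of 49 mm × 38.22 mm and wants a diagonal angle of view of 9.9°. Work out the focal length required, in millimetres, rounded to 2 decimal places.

Sensor diagonal = √(49² + 38.22²) = √3861.7684 ≈ 62.1431 mm.
From α = 2·arctan(d/2f) we get f = d / (2·tan(α/2)).
With d = 62.1431 mm and α/2 = 4.95°, tan(α/2) ≈ 0.08661, so f ≈ 62.1431 / 0.17322 ≈ 358.7552 mm.

358.76 mm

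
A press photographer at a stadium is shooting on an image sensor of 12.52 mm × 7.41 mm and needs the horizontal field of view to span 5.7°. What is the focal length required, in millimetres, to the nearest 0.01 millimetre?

From α = 2·arctan(w/2f) we get f = w / (2·tan(α/2)).
With w = 12.52 mm and α/2 = 2.85°, tan(α/2) ≈ 0.04978, so f ≈ 12.52 / 0.09957 ≈ 125.7459 mm.

125.75 mm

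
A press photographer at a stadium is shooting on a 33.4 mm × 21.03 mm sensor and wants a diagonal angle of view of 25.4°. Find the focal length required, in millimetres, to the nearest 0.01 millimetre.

Sensor diagonal = √(33.4² + 21.03²) = √1557.8209 ≈ 39.4692 mm.
From α = 2·arctan(d/2f) we get f = d / (2·tan(α/2)).
With d = 39.4692 mm and α/2 = 12.7°, tan(α/2) ≈ 0.22536, so f ≈ 39.4692 / 0.45072 ≈ 87.5694 mm.

87.57 mm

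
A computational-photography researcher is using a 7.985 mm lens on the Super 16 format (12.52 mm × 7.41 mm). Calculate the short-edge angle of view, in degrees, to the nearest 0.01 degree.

49.78°

Angle of view α = 2·arctan(h/2f) with h = 7.41 mm and f = 7.985 mm.
h/2f = 0.46399; arctan(0.46399) ≈ 24.8911°, so α ≈ 49.7821°.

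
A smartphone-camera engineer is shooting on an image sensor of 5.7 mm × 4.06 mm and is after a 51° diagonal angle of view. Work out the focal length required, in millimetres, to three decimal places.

Sensor diagonal = √(5.7² + 4.06²) = √48.9736 ≈ 6.9981 mm.
From α = 2·arctan(d/2f) we get f = d / (2·tan(α/2)).
With d = 6.9981 mm and α/2 = 25.5°, tan(α/2) ≈ 0.47698, so f ≈ 6.9981 / 0.95395 ≈ 7.3359 mm.

7.336 mm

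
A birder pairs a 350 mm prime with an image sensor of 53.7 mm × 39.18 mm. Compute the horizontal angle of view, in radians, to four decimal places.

Angle of view α = 2·arctan(w/2f) with w = 53.7 mm and f = 350 mm.
w/2f = 0.07671; arctan(0.07671) ≈ 0.0766 rad, so α ≈ 0.1531 rad.

0.1531 rad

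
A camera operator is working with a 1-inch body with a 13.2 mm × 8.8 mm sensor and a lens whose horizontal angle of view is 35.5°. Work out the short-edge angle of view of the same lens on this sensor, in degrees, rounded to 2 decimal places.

From the horizontal AOV: f = 13.2 / (2·tan(17.75°)) = 13.2 / 0.64021 ≈ 20.6184 mm.
Short-edge AOV = 2·arctan(8.8 / (2 × 20.6184)) = 2·arctan(0.21340) ≈ 24.0926°.

24.09°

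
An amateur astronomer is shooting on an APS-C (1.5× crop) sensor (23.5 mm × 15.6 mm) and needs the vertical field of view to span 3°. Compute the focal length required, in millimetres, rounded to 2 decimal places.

297.87 mm

From α = 2·arctan(h/2f) we get f = h / (2·tan(α/2)).
With h = 15.6 mm and α/2 = 1.5°, tan(α/2) ≈ 0.02619, so f ≈ 15.6 / 0.05237 ≈ 297.8700 mm.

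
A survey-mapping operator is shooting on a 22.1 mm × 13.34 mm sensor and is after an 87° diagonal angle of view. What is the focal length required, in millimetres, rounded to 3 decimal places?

13.601 mm

Sensor diagonal = √(22.1² + 13.34²) = √666.3656 ≈ 25.8141 mm.
From α = 2·arctan(d/2f) we get f = d / (2·tan(α/2)).
With d = 25.8141 mm and α/2 = 43.5°, tan(α/2) ≈ 0.94896, so f ≈ 25.8141 / 1.89793 ≈ 13.6012 mm.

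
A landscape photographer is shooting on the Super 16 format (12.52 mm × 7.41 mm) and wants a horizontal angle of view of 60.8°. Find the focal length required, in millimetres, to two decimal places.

10.67 mm

From α = 2·arctan(w/2f) we get f = w / (2·tan(α/2)).
With w = 12.52 mm and α/2 = 30.4°, tan(α/2) ≈ 0.58670, so f ≈ 12.52 / 1.17339 ≈ 10.6699 mm.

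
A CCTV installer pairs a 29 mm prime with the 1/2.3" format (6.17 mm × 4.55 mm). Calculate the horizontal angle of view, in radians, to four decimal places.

0.2120 rad

Angle of view α = 2·arctan(w/2f) with w = 6.17 mm and f = 29 mm.
w/2f = 0.10638; arctan(0.10638) ≈ 0.1060 rad, so α ≈ 0.2120 rad.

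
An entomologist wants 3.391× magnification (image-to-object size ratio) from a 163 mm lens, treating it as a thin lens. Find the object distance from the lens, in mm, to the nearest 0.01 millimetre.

211.07 mm

With m = dᵢ/dₒ and 1/f = 1/dₒ + 1/dᵢ, substituting dᵢ = m·dₒ gives 1/f = (1 + 1/m)/dₒ, hence dₒ = f·(1 + 1/m).
dₒ = 163 × (1 + 1/3.391) = 163 × 1.29490 ≈ 211.068 mm.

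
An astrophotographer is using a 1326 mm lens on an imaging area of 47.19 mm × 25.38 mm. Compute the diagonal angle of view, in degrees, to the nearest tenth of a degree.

2.3°

Sensor diagonal = √(47.19² + 25.38²) = √2871.0405 ≈ 53.5821 mm.
Angle of view α = 2·arctan(d/2f) with d = 53.5821 mm and f = 1326 mm.
d/2f = 0.02020; arctan(0.02020) ≈ 1.1575°, so α ≈ 2.3149°.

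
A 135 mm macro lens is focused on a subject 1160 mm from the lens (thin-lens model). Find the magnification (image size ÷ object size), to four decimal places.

Thin lens: 1/f = 1/dₒ + 1/dᵢ → 1/dᵢ = 1/135 − 1/1160 = 0.0065453 mm⁻¹, so dᵢ ≈ 152.7805 mm.
Magnification m = dᵢ/dₒ = 152.7805/1160 ≈ 0.13171.

0.1317×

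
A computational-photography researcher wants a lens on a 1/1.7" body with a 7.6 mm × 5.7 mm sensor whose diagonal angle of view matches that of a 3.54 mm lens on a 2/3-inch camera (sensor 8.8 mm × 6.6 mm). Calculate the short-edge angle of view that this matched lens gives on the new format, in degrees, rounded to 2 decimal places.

85.98°

Sensor diagonal = √(8.8² + 6.6²) = √121.0000 ≈ 11.0000 mm.
Sensor diagonal = √(7.6² + 5.7²) = √90.2500 ≈ 9.5000 mm.
Equal diagonal AOV ⇒ f₂ = f₁ · 9.5000/11.0000 = 3.54 × 0.86364 ≈ 3.0573 mm.
Short-edge AOV on the new format = 2·arctan(5.7 / (2 × 3.0573)) = 2·arctan(0.93220) ≈ 85.9809°.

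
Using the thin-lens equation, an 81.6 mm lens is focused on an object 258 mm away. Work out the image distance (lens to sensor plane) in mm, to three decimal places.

1/dᵢ = 1/f − 1/dₒ = 1/81.6 − 1/258 = 0.0083789 mm⁻¹.
dᵢ = 1/0.0083789 ≈ 119.3469 mm.

119.347 mm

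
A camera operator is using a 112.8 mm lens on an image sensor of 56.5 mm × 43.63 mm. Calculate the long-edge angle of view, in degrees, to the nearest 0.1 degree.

Angle of view α = 2·arctan(w/2f) with w = 56.5 mm and f = 112.8 mm.
w/2f = 0.25044; arctan(0.25044) ≈ 14.0601°, so α ≈ 28.1203°.

28.1°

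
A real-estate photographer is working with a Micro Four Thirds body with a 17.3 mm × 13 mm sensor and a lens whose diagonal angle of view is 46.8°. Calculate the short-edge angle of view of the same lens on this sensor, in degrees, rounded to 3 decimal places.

29.144°

Sensor diagonal = √(17.3² + 13²) = √468.2900 ≈ 21.6400 mm.
From the diagonal AOV: f = 21.6400 / (2·tan(23.4°)) = 21.6400 / 0.86548 ≈ 25.0036 mm.
Short-edge AOV = 2·arctan(13 / (2 × 25.0036)) = 2·arctan(0.25996) ≈ 29.1445°.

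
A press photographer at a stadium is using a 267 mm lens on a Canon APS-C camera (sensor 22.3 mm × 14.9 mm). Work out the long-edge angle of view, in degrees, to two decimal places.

4.78°

Angle of view α = 2·arctan(w/2f) with w = 22.3 mm and f = 267 mm.
w/2f = 0.04176; arctan(0.04176) ≈ 2.3913°, so α ≈ 4.7826°.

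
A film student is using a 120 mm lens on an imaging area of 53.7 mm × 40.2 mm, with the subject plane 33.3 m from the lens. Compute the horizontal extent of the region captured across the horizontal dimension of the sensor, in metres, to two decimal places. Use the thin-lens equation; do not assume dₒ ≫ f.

dₒ: 33.3 m = 33300 mm.
Similar triangles through the lens centre give W/dₒ = w/dᵢ; with 1/f = 1/dₒ + 1/dᵢ this gives W = w·(dₒ − f)/f.
W = 53.7 mm × (33300 − 120) / 120 = 53.7 × 276.5000 ≈ 14848.050 mm = 14.848 m.

14.85 m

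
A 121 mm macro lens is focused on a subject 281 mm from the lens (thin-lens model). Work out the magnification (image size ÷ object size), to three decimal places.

0.756×

Thin lens: 1/f = 1/dₒ + 1/dᵢ → 1/dᵢ = 1/121 − 1/281 = 0.0047057 mm⁻¹, so dᵢ ≈ 212.5062 mm.
Magnification m = dᵢ/dₒ = 212.5062/281 ≈ 0.75625.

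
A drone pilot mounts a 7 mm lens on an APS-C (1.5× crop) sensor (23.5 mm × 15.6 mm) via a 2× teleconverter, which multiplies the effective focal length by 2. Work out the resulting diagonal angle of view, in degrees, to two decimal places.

90.42°

Effective focal length f = 7 × 2 = 14 mm.
Sensor diagonal = √(23.5² + 15.6²) = √795.6100 ≈ 28.2066 mm.
α = 2·arctan(28.207 / (2 × 14)) = 2·arctan(1.00738) ≈ 90.4211°.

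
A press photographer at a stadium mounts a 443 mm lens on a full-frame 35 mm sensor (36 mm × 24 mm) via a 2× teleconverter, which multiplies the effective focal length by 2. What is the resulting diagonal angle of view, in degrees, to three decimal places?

Effective focal length f = 443 × 2 = 886 mm.
Sensor diagonal = √(36² + 24²) = √1872.0000 ≈ 43.2666 mm.
α = 2·arctan(43.267 / (2 × 886)) = 2·arctan(0.02442) ≈ 2.7974°.

2.797°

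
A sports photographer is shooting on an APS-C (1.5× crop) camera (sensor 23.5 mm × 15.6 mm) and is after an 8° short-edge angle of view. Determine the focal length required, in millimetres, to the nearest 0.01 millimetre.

111.55 mm

From α = 2·arctan(h/2f) we get f = h / (2·tan(α/2)).
With h = 15.6 mm and α/2 = 4°, tan(α/2) ≈ 0.06993, so f ≈ 15.6 / 0.13985 ≈ 111.5452 mm.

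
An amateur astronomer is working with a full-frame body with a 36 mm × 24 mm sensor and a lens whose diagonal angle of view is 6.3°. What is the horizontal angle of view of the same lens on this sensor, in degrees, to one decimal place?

5.2°

Sensor diagonal = √(36² + 24²) = √1872.0000 ≈ 43.2666 mm.
From the diagonal AOV: f = 43.2666 / (2·tan(3.15°)) = 43.2666 / 0.11007 ≈ 393.0947 mm.
Horizontal AOV = 2·arctan(36 / (2 × 393.0947)) = 2·arctan(0.04579) ≈ 5.2435°.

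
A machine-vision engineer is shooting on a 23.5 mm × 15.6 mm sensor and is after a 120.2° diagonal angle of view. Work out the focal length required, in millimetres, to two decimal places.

8.11 mm

Sensor diagonal = √(23.5² + 15.6²) = √795.6100 ≈ 28.2066 mm.
From α = 2·arctan(d/2f) we get f = d / (2·tan(α/2)).
With d = 28.2066 mm and α/2 = 60.1°, tan(α/2) ≈ 1.73905, so f ≈ 28.2066 / 3.47811 ≈ 8.1097 mm.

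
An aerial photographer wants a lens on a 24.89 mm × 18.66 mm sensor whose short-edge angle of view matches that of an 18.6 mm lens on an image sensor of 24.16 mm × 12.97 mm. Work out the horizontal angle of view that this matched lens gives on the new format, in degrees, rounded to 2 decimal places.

Equal short-edge AOV ⇒ f₂ = f₁ · 18.66/12.97 = 18.6 × 1.43870 ≈ 26.7599 mm.
Horizontal AOV on the new format = 2·arctan(24.89 / (2 × 26.7599)) = 2·arctan(0.46506) ≈ 49.8826°.

49.88°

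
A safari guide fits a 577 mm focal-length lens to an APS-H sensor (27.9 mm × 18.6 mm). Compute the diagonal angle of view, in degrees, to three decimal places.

Sensor diagonal = √(27.9² + 18.6²) = √1124.3700 ≈ 33.5316 mm.
Angle of view α = 2·arctan(d/2f) with d = 33.5316 mm and f = 577 mm.
d/2f = 0.02906; arctan(0.02906) ≈ 1.6644°, so α ≈ 3.3287°.

3.329°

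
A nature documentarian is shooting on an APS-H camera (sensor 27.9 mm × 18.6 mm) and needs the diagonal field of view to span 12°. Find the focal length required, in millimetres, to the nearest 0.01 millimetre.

Sensor diagonal = √(27.9² + 18.6²) = √1124.3700 ≈ 33.5316 mm.
From α = 2·arctan(d/2f) we get f = d / (2·tan(α/2)).
With d = 33.5316 mm and α/2 = 6°, tan(α/2) ≈ 0.10510, so f ≈ 33.5316 / 0.21021 ≈ 159.5161 mm.

159.52 mm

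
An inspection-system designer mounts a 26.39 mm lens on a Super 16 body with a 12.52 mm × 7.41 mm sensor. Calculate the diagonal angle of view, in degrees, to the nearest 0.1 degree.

30.8°

Sensor diagonal = √(12.52² + 7.41²) = √211.6585 ≈ 14.5485 mm.
Angle of view α = 2·arctan(d/2f) with d = 14.5485 mm and f = 26.39 mm.
d/2f = 0.27564; arctan(0.27564) ≈ 15.4105°, so α ≈ 30.8211°.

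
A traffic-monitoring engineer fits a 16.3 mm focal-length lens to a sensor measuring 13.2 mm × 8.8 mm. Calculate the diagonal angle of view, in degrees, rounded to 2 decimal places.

Sensor diagonal = √(13.2² + 8.8²) = √251.6800 ≈ 15.8644 mm.
Angle of view α = 2·arctan(d/2f) with d = 15.8644 mm and f = 16.3 mm.
d/2f = 0.48664; arctan(0.48664) ≈ 25.9494°, so α ≈ 51.8987°.

51.90°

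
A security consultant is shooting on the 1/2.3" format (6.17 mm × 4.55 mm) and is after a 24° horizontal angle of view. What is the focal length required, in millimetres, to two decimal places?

14.51 mm

From α = 2·arctan(w/2f) we get f = w / (2·tan(α/2)).
With w = 6.17 mm and α/2 = 12°, tan(α/2) ≈ 0.21256, so f ≈ 6.17 / 0.42511 ≈ 14.5138 mm.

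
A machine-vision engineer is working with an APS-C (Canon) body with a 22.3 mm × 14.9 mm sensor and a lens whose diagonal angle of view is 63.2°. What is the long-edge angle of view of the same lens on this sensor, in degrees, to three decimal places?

Sensor diagonal = √(22.3² + 14.9²) = √719.3000 ≈ 26.8198 mm.
From the diagonal AOV: f = 26.8198 / (2·tan(31.6°)) = 26.8198 / 1.23041 ≈ 21.7975 mm.
Long-edge AOV = 2·arctan(22.3 / (2 × 21.7975)) = 2·arctan(0.51153) ≈ 54.1820°.

54.182°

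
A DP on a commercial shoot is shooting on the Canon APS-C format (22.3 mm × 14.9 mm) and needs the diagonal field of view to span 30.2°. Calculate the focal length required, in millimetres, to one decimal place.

Sensor diagonal = √(22.3² + 14.9²) = √719.3000 ≈ 26.8198 mm.
From α = 2·arctan(d/2f) we get f = d / (2·tan(α/2)).
With d = 26.8198 mm and α/2 = 15.1°, tan(α/2) ≈ 0.26982, so f ≈ 26.8198 / 0.53964 ≈ 49.6992 mm.

49.7 mm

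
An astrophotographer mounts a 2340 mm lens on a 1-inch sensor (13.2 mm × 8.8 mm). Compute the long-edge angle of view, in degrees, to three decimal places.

0.323°

Angle of view α = 2·arctan(w/2f) with w = 13.2 mm and f = 2340 mm.
w/2f = 0.00282; arctan(0.00282) ≈ 0.1616°, so α ≈ 0.3232°.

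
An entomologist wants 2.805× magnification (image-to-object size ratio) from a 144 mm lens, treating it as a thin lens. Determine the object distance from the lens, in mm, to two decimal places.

195.34 mm

With m = dᵢ/dₒ and 1/f = 1/dₒ + 1/dᵢ, substituting dᵢ = m·dₒ gives 1/f = (1 + 1/m)/dₒ, hence dₒ = f·(1 + 1/m).
dₒ = 144 × (1 + 1/2.805) = 144 × 1.35651 ≈ 195.337 mm.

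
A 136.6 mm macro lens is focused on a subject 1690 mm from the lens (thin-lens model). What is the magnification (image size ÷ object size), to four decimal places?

0.0879×

Thin lens: 1/f = 1/dₒ + 1/dᵢ → 1/dᵢ = 1/136.6 − 1/1690 = 0.0067289 mm⁻¹, so dᵢ ≈ 148.6121 mm.
Magnification m = dᵢ/dₒ = 148.6121/1690 ≈ 0.08794.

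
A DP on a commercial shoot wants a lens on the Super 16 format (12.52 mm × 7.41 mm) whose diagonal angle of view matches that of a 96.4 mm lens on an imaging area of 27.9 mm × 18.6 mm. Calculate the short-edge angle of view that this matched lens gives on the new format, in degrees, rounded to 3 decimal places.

10.124°

Sensor diagonal = √(27.9² + 18.6²) = √1124.3700 ≈ 33.5316 mm.
Sensor diagonal = √(12.52² + 7.41²) = √211.6585 ≈ 14.5485 mm.
Equal diagonal AOV ⇒ f₂ = f₁ · 14.5485/33.5316 = 96.4 × 0.43387 ≈ 41.8254 mm.
Short-edge AOV on the new format = 2·arctan(7.41 / (2 × 41.8254)) = 2·arctan(0.08858) ≈ 10.1244°.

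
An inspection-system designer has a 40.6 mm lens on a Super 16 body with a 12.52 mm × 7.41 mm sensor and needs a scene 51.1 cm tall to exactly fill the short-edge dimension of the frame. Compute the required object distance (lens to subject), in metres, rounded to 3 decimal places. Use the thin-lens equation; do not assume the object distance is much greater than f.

W: 51.1 cm = 511 mm.
Magnification m = h/W = dᵢ/dₒ; combined with 1/f = 1/dₒ + 1/dᵢ this gives dₒ = f·(1 + W/h).
dₒ = 40.6 mm × (1 + 511/7.41) = 40.6 × 69.9609 ≈ 2840.411 mm = 2.84041 m.

2.840 m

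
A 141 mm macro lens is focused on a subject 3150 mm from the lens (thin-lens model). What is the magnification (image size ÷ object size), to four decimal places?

0.0469×

Thin lens: 1/f = 1/dₒ + 1/dᵢ → 1/dᵢ = 1/141 − 1/3150 = 0.0067747 mm⁻¹, so dᵢ ≈ 147.6072 mm.
Magnification m = dᵢ/dₒ = 147.6072/3150 ≈ 0.04686.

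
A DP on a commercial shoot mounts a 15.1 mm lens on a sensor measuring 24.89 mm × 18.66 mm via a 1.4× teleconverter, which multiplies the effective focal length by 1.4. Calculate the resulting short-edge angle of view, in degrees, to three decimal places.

47.628°

Effective focal length f = 15.1 × 1.4 = 21.14 mm.
α = 2·arctan(18.66 / (2 × 21.14)) = 2·arctan(0.44134) ≈ 47.6279°.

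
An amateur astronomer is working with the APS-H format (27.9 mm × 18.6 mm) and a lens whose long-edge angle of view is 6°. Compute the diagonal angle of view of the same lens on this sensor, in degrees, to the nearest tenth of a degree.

From the long-edge AOV: f = 27.9 / (2·tan(3°)) = 27.9 / 0.10482 ≈ 266.1819 mm.
Sensor diagonal = √(27.9² + 18.6²) = √1124.3700 ≈ 33.5316 mm.
Diagonal AOV = 2·arctan(33.5316 / (2 × 266.1819)) = 2·arctan(0.06299) ≈ 7.2082°.

7.2°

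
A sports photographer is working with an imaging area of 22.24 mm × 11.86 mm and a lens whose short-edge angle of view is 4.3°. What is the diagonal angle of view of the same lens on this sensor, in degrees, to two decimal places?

9.12°

From the short-edge AOV: f = 11.86 / (2·tan(2.15°)) = 11.86 / 0.07508 ≈ 157.9556 mm.
Sensor diagonal = √(22.24² + 11.86²) = √635.2772 ≈ 25.2047 mm.
Diagonal AOV = 2·arctan(25.2047 / (2 × 157.9556)) = 2·arctan(0.07978) ≈ 9.1233°.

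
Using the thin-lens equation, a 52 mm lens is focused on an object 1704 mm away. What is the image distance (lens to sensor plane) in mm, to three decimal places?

1/dᵢ = 1/f − 1/dₒ = 1/52 − 1/1704 = 0.0186439 mm⁻¹.
dᵢ = 1/0.0186439 ≈ 53.6368 mm.

53.637 mm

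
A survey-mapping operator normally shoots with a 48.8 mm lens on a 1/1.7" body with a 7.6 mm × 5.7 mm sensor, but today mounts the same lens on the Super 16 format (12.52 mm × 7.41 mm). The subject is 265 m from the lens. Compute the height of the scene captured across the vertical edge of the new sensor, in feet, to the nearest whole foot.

132 ft

The focal length stays 48.8 mm; the relevant sensor dimension is now h = 7.41 mm. Object distance dₒ = 265 m = 265000 mm.
Thin-lens field height W = h·(dₒ − f)/f = 7.41 × (265000 − 48.8)/48.8 ≈ 40231.320 mm = 40231.320/304.8 ft = 131.993 ft.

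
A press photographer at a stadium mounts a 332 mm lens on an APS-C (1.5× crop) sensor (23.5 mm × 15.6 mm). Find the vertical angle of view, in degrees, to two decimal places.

2.69°

Angle of view α = 2·arctan(h/2f) with h = 15.6 mm and f = 332 mm.
h/2f = 0.02349; arctan(0.02349) ≈ 1.3459°, so α ≈ 2.6917°.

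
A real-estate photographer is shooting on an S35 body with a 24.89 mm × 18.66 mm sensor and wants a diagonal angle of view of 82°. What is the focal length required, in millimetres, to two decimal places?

Sensor diagonal = √(24.89² + 18.66²) = √967.7077 ≈ 31.1080 mm.
From α = 2·arctan(d/2f) we get f = d / (2·tan(α/2)).
With d = 31.1080 mm and α/2 = 41°, tan(α/2) ≈ 0.86929, so f ≈ 31.1080 / 1.73857 ≈ 17.8928 mm.

17.89 mm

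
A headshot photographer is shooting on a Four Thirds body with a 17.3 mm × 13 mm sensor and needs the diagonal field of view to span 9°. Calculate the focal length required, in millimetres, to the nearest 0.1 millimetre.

137.5 mm

Sensor diagonal = √(17.3² + 13²) = √468.2900 ≈ 21.6400 mm.
From α = 2·arctan(d/2f) we get f = d / (2·tan(α/2)).
With d = 21.6400 mm and α/2 = 4.5°, tan(α/2) ≈ 0.07870, so f ≈ 21.6400 / 0.15740 ≈ 137.4812 mm.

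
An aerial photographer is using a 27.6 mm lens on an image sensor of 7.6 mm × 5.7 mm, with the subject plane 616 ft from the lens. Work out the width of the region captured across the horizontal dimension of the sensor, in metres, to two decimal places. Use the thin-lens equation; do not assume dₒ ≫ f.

51.69 m

dₒ: 616 ft × 304.8 mm/ft = 187756.79 mm.
Similar triangles through the lens centre give W/dₒ = w/dᵢ; with 1/f = 1/dₒ + 1/dᵢ this gives W = w·(dₒ − f)/f.
W = 7.6 mm × (187757 − 27.6) / 27.6 = 7.6 × 6801.7824 ≈ 51693.546 mm = 51.6935 m.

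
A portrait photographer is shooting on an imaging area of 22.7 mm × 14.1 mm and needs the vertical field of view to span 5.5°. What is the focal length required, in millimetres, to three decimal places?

146.773 mm

From α = 2·arctan(h/2f) we get f = h / (2·tan(α/2)).
With h = 14.1 mm and α/2 = 2.75°, tan(α/2) ≈ 0.04803, so f ≈ 14.1 / 0.09607 ≈ 146.7727 mm.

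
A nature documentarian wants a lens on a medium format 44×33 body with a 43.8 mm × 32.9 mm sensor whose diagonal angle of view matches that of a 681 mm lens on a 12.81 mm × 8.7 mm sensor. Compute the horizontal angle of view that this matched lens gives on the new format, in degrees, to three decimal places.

Sensor diagonal = √(12.81² + 8.7²) = √239.7861 ≈ 15.4850 mm.
Sensor diagonal = √(43.8² + 32.9²) = √3000.8500 ≈ 54.7800 mm.
Equal diagonal AOV ⇒ f₂ = f₁ · 54.7800/15.4850 = 681 × 3.53761 ≈ 2409.1135 mm.
Horizontal AOV on the new format = 2·arctan(43.8 / (2 × 2409.1135)) = 2·arctan(0.00909) ≈ 1.0417°.

1.042°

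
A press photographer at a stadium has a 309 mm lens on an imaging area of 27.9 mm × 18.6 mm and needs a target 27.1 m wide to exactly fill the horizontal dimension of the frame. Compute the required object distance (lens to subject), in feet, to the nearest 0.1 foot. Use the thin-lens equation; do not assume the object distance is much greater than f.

985.7 ft

W: 27.1 m = 27100 mm.
Magnification m = w/W = dᵢ/dₒ; combined with 1/f = 1/dₒ + 1/dᵢ this gives dₒ = f·(1 + W/w).
dₒ = 309 mm × (1 + 27100/27.9) = 309 × 972.3262 ≈ 300448.785 mm = 300448.785/304.8 ft = 985.724 ft.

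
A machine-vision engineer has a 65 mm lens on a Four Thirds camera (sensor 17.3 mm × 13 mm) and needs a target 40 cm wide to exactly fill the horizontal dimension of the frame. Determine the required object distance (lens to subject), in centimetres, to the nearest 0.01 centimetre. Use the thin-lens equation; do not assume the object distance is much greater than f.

156.79 cm

W: 40 cm = 400 mm.
Magnification m = w/W = dᵢ/dₒ; combined with 1/f = 1/dₒ + 1/dᵢ this gives dₒ = f·(1 + W/w).
dₒ = 65 mm × (1 + 400/17.3) = 65 × 24.1214 ≈ 1567.890 mm = 156.789 cm.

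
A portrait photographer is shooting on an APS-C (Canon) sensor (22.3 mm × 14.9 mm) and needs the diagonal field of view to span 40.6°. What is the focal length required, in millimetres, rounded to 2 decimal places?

Sensor diagonal = √(22.3² + 14.9²) = √719.3000 ≈ 26.8198 mm.
From α = 2·arctan(d/2f) we get f = d / (2·tan(α/2)).
With d = 26.8198 mm and α/2 = 20.3°, tan(α/2) ≈ 0.36991, so f ≈ 26.8198 / 0.73982 ≈ 36.2516 mm.

36.25 mm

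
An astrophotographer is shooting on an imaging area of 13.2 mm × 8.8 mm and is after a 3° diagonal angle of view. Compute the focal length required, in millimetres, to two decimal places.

Sensor diagonal = √(13.2² + 8.8²) = √251.6800 ≈ 15.8644 mm.
From α = 2·arctan(d/2f) we get f = d / (2·tan(α/2)).
With d = 15.8644 mm and α/2 = 1.5°, tan(α/2) ≈ 0.02619, so f ≈ 15.8644 / 0.05237 ≈ 302.9190 mm.

302.92 mm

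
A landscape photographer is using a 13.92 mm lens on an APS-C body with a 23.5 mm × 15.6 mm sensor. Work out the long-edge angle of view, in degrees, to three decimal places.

80.336°

Angle of view α = 2·arctan(w/2f) with w = 23.5 mm and f = 13.92 mm.
w/2f = 0.84411; arctan(0.84411) ≈ 40.1680°, so α ≈ 80.3360°.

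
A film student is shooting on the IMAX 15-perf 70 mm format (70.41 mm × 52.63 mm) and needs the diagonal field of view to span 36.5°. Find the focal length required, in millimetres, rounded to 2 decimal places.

Sensor diagonal = √(70.41² + 52.63²) = √7727.4850 ≈ 87.9061 mm.
From α = 2·arctan(d/2f) we get f = d / (2·tan(α/2)).
With d = 87.9061 mm and α/2 = 18.25°, tan(α/2) ≈ 0.32975, so f ≈ 87.9061 / 0.65950 ≈ 133.2918 mm.

133.29 mm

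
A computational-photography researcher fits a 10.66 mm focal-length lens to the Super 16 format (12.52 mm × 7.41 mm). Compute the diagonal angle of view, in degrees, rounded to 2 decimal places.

Sensor diagonal = √(12.52² + 7.41²) = √211.6585 ≈ 14.5485 mm.
Angle of view α = 2·arctan(d/2f) with d = 14.5485 mm and f = 10.66 mm.
d/2f = 0.68239; arctan(0.68239) ≈ 34.3091°, so α ≈ 68.6182°.

68.62°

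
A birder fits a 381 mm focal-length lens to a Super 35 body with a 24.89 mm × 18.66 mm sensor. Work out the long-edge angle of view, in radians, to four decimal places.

0.0653 rad

Angle of view α = 2·arctan(w/2f) with w = 24.89 mm and f = 381 mm.
w/2f = 0.03266; arctan(0.03266) ≈ 0.0327 rad, so α ≈ 0.0653 rad.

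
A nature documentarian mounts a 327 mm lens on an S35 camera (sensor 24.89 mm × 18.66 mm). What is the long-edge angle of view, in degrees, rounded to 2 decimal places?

4.36°

Angle of view α = 2·arctan(w/2f) with w = 24.89 mm and f = 327 mm.
w/2f = 0.03806; arctan(0.03806) ≈ 2.1795°, so α ≈ 4.3590°.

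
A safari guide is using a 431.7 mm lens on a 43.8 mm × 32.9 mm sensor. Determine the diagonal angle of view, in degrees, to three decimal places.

Sensor diagonal = √(43.8² + 32.9²) = √3000.8500 ≈ 54.7800 mm.
Angle of view α = 2·arctan(d/2f) with d = 54.7800 mm and f = 431.7 mm.
d/2f = 0.06345; arctan(0.06345) ≈ 3.6304°, so α ≈ 7.2607°.

7.261°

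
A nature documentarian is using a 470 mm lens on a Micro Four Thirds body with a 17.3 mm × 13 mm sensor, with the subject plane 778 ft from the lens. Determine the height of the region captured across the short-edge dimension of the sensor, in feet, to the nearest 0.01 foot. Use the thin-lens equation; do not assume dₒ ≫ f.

21.48 ft

dₒ: 778 ft × 304.8 mm/ft = 237134.39 mm.
Similar triangles through the lens centre give W/dₒ = h/dᵢ; with 1/f = 1/dₒ + 1/dᵢ this gives W = h·(dₒ − f)/f.
W = 13 mm × (237134 − 470) / 470 = 13 × 503.5413 ≈ 6546.036 mm = 6546.036/304.8 ft = 21.4765 ft.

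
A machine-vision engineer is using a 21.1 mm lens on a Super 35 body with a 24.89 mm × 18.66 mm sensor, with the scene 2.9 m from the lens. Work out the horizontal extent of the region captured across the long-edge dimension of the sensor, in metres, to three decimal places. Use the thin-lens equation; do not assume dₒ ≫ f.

dₒ: 2.9 m = 2900 mm.
Similar triangles through the lens centre give W/dₒ = w/dᵢ; with 1/f = 1/dₒ + 1/dᵢ this gives W = w·(dₒ − f)/f.
W = 24.89 mm × (2900 − 21.1) / 21.1 = 24.89 × 136.4408 ≈ 3396.010 mm = 3.39601 m.

3.396 m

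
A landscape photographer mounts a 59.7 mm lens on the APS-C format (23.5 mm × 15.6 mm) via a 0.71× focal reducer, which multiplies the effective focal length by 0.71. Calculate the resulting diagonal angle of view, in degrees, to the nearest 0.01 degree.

Effective focal length f = 59.7 × 0.71 = 42.387 mm.
Sensor diagonal = √(23.5² + 15.6²) = √795.6100 ≈ 28.2066 mm.
α = 2·arctan(28.207 / (2 × 42.387)) = 2·arctan(0.33273) ≈ 36.8073°.

36.81°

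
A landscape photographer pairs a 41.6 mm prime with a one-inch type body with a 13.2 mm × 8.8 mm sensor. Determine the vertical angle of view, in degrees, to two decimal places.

Angle of view α = 2·arctan(h/2f) with h = 8.8 mm and f = 41.6 mm.
h/2f = 0.10577; arctan(0.10577) ≈ 6.0377°, so α ≈ 12.0754°.

12.08°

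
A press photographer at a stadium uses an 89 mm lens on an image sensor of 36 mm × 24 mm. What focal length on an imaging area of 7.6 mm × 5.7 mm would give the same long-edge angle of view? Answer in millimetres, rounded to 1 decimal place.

Equal angle of view means equal width/f ratio, so f₂ = f₁ · (width₂/width₁) = 89 × 7.6/36.
f₂ = 89 × 0.21111 ≈ 18.789 mm.

18.8 mm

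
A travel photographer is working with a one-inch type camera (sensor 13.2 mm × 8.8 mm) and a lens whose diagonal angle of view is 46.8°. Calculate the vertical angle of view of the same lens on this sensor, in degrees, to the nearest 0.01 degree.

Sensor diagonal = √(13.2² + 8.8²) = √251.6800 ≈ 15.8644 mm.
From the diagonal AOV: f = 15.8644 / (2·tan(23.4°)) = 15.8644 / 0.86548 ≈ 18.3303 mm.
Vertical AOV = 2·arctan(8.8 / (2 × 18.3303)) = 2·arctan(0.24004) ≈ 26.9958°.

27.00°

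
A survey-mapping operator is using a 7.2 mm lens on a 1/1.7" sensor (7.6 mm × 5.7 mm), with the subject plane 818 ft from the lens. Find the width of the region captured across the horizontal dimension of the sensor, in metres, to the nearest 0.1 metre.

263.2 m

dₒ: 818 ft × 304.8 mm/ft = 249326.39 mm.
Similar triangles through the lens centre give W/dₒ = w/dᵢ; with 1/f = 1/dₒ + 1/dᵢ this gives W = w·(dₒ − f)/f.
W = 7.6 mm × (249326 − 7.2) / 7.2 = 7.6 × 34627.6656 ≈ 263170.258 mm = 263.17 m.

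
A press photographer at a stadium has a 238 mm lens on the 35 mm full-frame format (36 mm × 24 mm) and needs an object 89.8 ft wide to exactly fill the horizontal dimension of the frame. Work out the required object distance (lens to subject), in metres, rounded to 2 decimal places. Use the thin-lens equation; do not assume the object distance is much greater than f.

181.19 m

W: 89.8 ft × 304.8 mm/ft = 27371.04 mm.
Magnification m = w/W = dᵢ/dₒ; combined with 1/f = 1/dₒ + 1/dᵢ this gives dₒ = f·(1 + W/w).
dₒ = 238 mm × (1 + 27371/36) = 238 × 761.3066 ≈ 181190.981 mm = 181.191 m.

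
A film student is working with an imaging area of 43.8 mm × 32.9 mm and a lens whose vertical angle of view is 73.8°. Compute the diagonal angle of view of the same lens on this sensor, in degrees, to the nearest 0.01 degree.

From the vertical AOV: f = 32.9 / (2·tan(36.9°)) = 32.9 / 1.50164 ≈ 21.9093 mm.
Sensor diagonal = √(43.8² + 32.9²) = √3000.8500 ≈ 54.7800 mm.
Diagonal AOV = 2·arctan(54.7800 / (2 × 21.9093)) = 2·arctan(1.25015) ≈ 102.6872°.

102.69°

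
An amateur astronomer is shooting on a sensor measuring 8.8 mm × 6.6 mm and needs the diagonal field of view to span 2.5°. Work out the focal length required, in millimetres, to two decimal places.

Sensor diagonal = √(8.8² + 6.6²) = √121.0000 ≈ 11.0000 mm.
From α = 2·arctan(d/2f) we get f = d / (2·tan(α/2)).
With d = 11.0000 mm and α/2 = 1.25°, tan(α/2) ≈ 0.02182, so f ≈ 11.0000 / 0.04364 ≈ 252.0614 mm.

252.06 mm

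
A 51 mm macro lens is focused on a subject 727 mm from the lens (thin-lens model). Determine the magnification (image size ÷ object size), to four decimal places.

0.0754×

Thin lens: 1/f = 1/dₒ + 1/dᵢ → 1/dᵢ = 1/51 − 1/727 = 0.0182323 mm⁻¹, so dᵢ ≈ 54.8476 mm.
Magnification m = dᵢ/dₒ = 54.8476/727 ≈ 0.07544.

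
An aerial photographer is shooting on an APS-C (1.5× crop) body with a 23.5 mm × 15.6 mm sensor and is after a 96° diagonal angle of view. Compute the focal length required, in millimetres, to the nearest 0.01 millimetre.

Sensor diagonal = √(23.5² + 15.6²) = √795.6100 ≈ 28.2066 mm.
From α = 2·arctan(d/2f) we get f = d / (2·tan(α/2)).
With d = 28.2066 mm and α/2 = 48°, tan(α/2) ≈ 1.11061, so f ≈ 28.2066 / 2.22123 ≈ 12.6987 mm.

12.70 mm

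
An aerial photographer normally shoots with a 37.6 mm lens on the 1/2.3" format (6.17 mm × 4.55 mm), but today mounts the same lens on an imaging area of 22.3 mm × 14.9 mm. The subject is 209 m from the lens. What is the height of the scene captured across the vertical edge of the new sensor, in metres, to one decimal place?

82.8 m

The focal length stays 37.6 mm; the relevant sensor dimension is now h = 14.9 mm. Object distance dₒ = 209 m = 209000 mm.
Thin-lens field height W = h·(dₒ − f)/f = 14.9 × (209000 − 37.6)/37.6 ≈ 82806.909 mm = 82.8069 m.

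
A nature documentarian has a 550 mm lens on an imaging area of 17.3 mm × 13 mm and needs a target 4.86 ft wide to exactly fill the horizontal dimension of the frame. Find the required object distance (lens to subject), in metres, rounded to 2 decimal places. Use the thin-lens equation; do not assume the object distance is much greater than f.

47.64 m

W: 4.86 ft × 304.8 mm/ft = 1481.33 mm.
Magnification m = w/W = dᵢ/dₒ; combined with 1/f = 1/dₒ + 1/dᵢ this gives dₒ = f·(1 + W/w).
dₒ = 550 mm × (1 + 1481.33/17.3) = 550 × 86.6259 ≈ 47644.241 mm = 47.6442 m.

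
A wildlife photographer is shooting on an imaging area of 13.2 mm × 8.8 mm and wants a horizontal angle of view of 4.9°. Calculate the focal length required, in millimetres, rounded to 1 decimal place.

154.3 mm

From α = 2·arctan(w/2f) we get f = w / (2·tan(α/2)).
With w = 13.2 mm and α/2 = 2.45°, tan(α/2) ≈ 0.04279, so f ≈ 13.2 / 0.08557 ≈ 154.2537 mm.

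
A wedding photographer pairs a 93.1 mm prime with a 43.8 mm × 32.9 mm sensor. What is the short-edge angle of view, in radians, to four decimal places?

Angle of view α = 2·arctan(h/2f) with h = 32.9 mm and f = 93.1 mm.
h/2f = 0.17669; arctan(0.17669) ≈ 0.1749 rad, so α ≈ 0.3498 rad.

0.3498 rad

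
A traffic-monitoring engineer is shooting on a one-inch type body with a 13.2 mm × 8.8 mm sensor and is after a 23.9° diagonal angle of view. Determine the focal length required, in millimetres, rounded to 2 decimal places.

Sensor diagonal = √(13.2² + 8.8²) = √251.6800 ≈ 15.8644 mm.
From α = 2·arctan(d/2f) we get f = d / (2·tan(α/2)).
With d = 15.8644 mm and α/2 = 11.95°, tan(α/2) ≈ 0.21164, so f ≈ 15.8644 / 0.42329 ≈ 37.4789 mm.

37.48 mm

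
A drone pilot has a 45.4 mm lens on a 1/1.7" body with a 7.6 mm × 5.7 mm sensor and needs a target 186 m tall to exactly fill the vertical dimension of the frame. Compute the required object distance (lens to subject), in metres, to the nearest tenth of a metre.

W: 186 m = 186000 mm.
Magnification m = h/W = dᵢ/dₒ; combined with 1/f = 1/dₒ + 1/dᵢ this gives dₒ = f·(1 + W/h).
dₒ = 45.4 mm × (1 + 186000/5.7) = 45.4 × 32632.5789 ≈ 1481519.084 mm = 1481.52 m.

1481.5 m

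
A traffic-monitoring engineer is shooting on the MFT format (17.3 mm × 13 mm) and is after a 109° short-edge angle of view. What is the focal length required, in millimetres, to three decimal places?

From α = 2·arctan(h/2f) we get f = h / (2·tan(α/2)).
With h = 13 mm and α/2 = 54.5°, tan(α/2) ≈ 1.40195, so f ≈ 13 / 2.80390 ≈ 4.6364 mm.

4.636 mm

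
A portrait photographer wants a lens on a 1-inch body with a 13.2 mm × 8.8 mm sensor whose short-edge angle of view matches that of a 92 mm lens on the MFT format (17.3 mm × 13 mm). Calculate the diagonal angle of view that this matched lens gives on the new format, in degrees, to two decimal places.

Equal short-edge AOV ⇒ f₂ = f₁ · 8.8/13 = 92 × 0.67692 ≈ 62.2769 mm.
Sensor diagonal = √(13.2² + 8.8²) = √251.6800 ≈ 15.8644 mm.
Diagonal AOV on the new format = 2·arctan(15.8644 / (2 × 62.2769)) = 2·arctan(0.12737) ≈ 14.5174°.

14.52°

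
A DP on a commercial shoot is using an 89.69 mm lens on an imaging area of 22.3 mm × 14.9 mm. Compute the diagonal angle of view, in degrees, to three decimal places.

17.007°

Sensor diagonal = √(22.3² + 14.9²) = √719.3000 ≈ 26.8198 mm.
Angle of view α = 2·arctan(d/2f) with d = 26.8198 mm and f = 89.69 mm.
d/2f = 0.14951; arctan(0.14951) ≈ 8.5035°, so α ≈ 17.0070°.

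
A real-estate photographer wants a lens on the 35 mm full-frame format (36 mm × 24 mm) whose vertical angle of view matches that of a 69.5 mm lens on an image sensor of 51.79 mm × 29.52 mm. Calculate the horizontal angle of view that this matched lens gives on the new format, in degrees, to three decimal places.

35.340°

Equal vertical AOV ⇒ f₂ = f₁ · 24/29.52 = 69.5 × 0.81301 ≈ 56.5041 mm.
Horizontal AOV on the new format = 2·arctan(36 / (2 × 56.5041)) = 2·arctan(0.31856) ≈ 35.3397°.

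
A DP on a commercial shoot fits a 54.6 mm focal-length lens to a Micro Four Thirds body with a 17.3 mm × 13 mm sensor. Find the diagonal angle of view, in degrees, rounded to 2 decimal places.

22.42°

Sensor diagonal = √(17.3² + 13²) = √468.2900 ≈ 21.6400 mm.
Angle of view α = 2·arctan(d/2f) with d = 21.6400 mm and f = 54.6 mm.
d/2f = 0.19817; arctan(0.19817) ≈ 11.2090°, so α ≈ 22.4180°.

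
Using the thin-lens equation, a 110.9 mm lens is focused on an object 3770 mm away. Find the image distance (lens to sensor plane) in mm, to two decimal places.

1/dᵢ = 1/f − 1/dₒ = 1/110.9 − 1/3770 = 0.0087519 mm⁻¹.
dᵢ = 1/0.0087519 ≈ 114.2612 mm.

114.26 mm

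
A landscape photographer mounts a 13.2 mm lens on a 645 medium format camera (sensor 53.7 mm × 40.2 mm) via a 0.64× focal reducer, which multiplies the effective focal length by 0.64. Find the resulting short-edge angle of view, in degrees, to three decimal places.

134.406°

Effective focal length f = 13.2 × 0.64 = 8.448 mm.
α = 2·arctan(40.2 / (2 × 8.448)) = 2·arctan(2.37926) ≈ 134.4061°.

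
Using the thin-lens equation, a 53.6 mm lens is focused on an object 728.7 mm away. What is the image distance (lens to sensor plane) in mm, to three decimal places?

1/dᵢ = 1/f − 1/dₒ = 1/53.6 − 1/728.7 = 0.0172844 mm⁻¹.
dᵢ = 1/0.0172844 ≈ 57.8556 mm.

57.856 mm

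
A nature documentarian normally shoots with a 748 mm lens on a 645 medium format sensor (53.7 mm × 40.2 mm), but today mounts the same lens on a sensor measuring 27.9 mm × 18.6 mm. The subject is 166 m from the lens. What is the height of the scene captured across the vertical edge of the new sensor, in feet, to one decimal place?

The focal length stays 748 mm; the relevant sensor dimension is now h = 18.6 mm. Object distance dₒ = 166 m = 166000 mm.
Thin-lens field height W = h·(dₒ − f)/f = 18.6 × (166000 − 748)/748 ≈ 4109.207 mm = 4109.207/304.8 ft = 13.4817 ft.

13.5 ft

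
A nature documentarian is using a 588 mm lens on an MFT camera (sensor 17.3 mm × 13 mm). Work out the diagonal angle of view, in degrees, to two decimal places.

2.11°

Sensor diagonal = √(17.3² + 13²) = √468.2900 ≈ 21.6400 mm.
Angle of view α = 2·arctan(d/2f) with d = 21.6400 mm and f = 588 mm.
d/2f = 0.01840; arctan(0.01840) ≈ 1.0542°, so α ≈ 2.1084°.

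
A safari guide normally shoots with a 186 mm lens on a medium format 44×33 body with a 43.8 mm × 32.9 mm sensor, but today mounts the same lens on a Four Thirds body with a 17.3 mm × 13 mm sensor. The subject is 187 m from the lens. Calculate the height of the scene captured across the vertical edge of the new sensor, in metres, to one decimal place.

13.1 m

The focal length stays 186 mm; the relevant sensor dimension is now h = 13 mm. Object distance dₒ = 187 m = 187000 mm.
Thin-lens field height W = h·(dₒ − f)/f = 13 × (187000 − 186)/186 ≈ 13056.892 mm = 13.0569 m.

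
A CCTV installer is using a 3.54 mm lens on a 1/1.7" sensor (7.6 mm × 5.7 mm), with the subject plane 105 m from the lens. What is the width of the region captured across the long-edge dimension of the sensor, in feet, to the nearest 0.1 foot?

739.6 ft

dₒ: 105 m = 105000 mm.
Similar triangles through the lens centre give W/dₒ = w/dᵢ; with 1/f = 1/dₒ + 1/dᵢ this gives W = w·(dₒ − f)/f.
W = 7.6 mm × (105000 − 3.54) / 3.54 = 7.6 × 29660.0169 ≈ 225416.129 mm = 225416.129/304.8 ft = 739.554 ft.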